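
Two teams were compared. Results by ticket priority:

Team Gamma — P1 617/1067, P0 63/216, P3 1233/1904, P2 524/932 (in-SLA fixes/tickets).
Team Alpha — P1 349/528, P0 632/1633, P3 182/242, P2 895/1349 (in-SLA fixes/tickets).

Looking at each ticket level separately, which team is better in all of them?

P1: Team Gamma 617/1067 = 57.8%, Team Alpha 349/528 = 66.1% → Team Alpha
P0: Team Gamma 63/216 = 29.2%, Team Alpha 632/1633 = 38.7% → Team Alpha
P3: Team Gamma 1233/1904 = 64.8%, Team Alpha 182/242 = 75.2% → Team Alpha
P2: Team Gamma 524/932 = 56.2%, Team Alpha 895/1349 = 66.3% → Team Alpha
Team Alpha has the higher rate in all 4 groups.

Team Alpha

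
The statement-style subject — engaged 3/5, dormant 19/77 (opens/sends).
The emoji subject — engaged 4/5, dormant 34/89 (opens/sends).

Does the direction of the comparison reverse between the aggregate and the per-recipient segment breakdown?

Engaged: the statement-style subject 3/5 = 60.0%, the emoji subject 4/5 = 80.0% → the emoji subject
Dormant: the statement-style subject 19/77 = 24.7%, the emoji subject 34/89 = 38.2% → the emoji subject
Overall: the statement-style subject 22/82 = 26.8%, the emoji subject 38/94 = 40.4% → the emoji subject
The emoji subject wins overall and in every recipient group — no reversal.

No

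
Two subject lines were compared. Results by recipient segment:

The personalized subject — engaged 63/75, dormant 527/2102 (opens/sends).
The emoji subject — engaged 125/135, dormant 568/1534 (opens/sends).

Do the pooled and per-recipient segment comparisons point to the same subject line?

Yes

Engaged: the personalized subject 63/75 = 84.0%, the emoji subject 125/135 = 92.6% → the emoji subject
Dormant: the personalized subject 527/2102 = 25.1%, the emoji subject 568/1534 = 37.0% → the emoji subject
Overall: the personalized subject 590/2177 = 27.1%, the emoji subject 693/1669 = 41.5% → the emoji subject
The emoji subject wins overall and in every recipient group — no reversal.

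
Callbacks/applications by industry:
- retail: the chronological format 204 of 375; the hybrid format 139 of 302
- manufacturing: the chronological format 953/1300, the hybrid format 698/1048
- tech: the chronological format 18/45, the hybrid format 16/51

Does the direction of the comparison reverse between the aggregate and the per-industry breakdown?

No

Retail: the chronological format 204/375 = 54.4%, the hybrid format 139/302 = 46.0% → the chronological format
Manufacturing: the chronological format 953/1300 = 73.3%, the hybrid format 698/1048 = 66.6% → the chronological format
Tech: the chronological format 18/45 = 40.0%, the hybrid format 16/51 = 31.4% → the chronological format
Overall: the chronological format 1175/1720 = 68.3%, the hybrid format 853/1401 = 60.9% → the chronological format
The chronological format wins overall and in every industry group — no reversal.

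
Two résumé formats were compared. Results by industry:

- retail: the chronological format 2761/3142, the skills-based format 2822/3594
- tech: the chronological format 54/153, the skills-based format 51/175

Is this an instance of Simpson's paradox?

No

Retail: the chronological format 2761/3142 = 87.9%, the skills-based format 2822/3594 = 78.5% → the chronological format
Tech: the chronological format 54/153 = 35.3%, the skills-based format 51/175 = 29.1% → the chronological format
Overall: the chronological format 2815/3295 = 85.4%, the skills-based format 2873/3769 = 76.2% → the chronological format
The chronological format wins overall and in every industry group — no reversal.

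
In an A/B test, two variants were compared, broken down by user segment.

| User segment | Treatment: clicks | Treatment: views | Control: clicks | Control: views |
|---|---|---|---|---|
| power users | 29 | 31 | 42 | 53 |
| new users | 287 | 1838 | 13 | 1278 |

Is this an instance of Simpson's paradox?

No

Power users: Treatment 29/31 = 93.5%, Control 42/53 = 79.2% → Treatment
New users: Treatment 287/1838 = 15.6%, Control 13/1278 = 1.0% → Treatment
Overall: Treatment 316/1869 = 16.9%, Control 55/1331 = 4.1% → Treatment
Treatment wins overall and in every user group — no reversal.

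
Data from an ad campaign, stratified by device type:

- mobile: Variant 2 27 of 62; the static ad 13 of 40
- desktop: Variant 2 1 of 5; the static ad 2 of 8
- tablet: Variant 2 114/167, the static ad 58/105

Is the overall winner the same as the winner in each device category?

Mobile: Variant 2 27/62 = 43.5%, the static ad 13/40 = 32.5% → Variant 2
Desktop: Variant 2 1/5 = 20.0%, the static ad 2/8 = 25.0% → the static ad
Tablet: Variant 2 114/167 = 68.3%, the static ad 58/105 = 55.2% → Variant 2
Overall: Variant 2 142/234 = 60.7%, the static ad 73/153 = 47.7% → Variant 2
Neither sweeps: Variant 2 wins 2 of 3 groups, the static ad wins 1. Variant 2 wins overall but not every group — no Simpson reversal.

No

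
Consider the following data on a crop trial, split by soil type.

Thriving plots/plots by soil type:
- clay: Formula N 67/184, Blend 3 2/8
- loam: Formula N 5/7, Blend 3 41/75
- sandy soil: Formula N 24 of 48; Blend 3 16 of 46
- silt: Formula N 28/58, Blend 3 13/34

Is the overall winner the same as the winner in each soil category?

Clay: Formula N 67/184 = 36.4%, Blend 3 2/8 = 25.0% → Formula N
Loam: Formula N 5/7 = 71.4%, Blend 3 41/75 = 54.7% → Formula N
Sandy soil: Formula N 24/48 = 50.0%, Blend 3 16/46 = 34.8% → Formula N
Silt: Formula N 28/58 = 48.3%, Blend 3 13/34 = 38.2% → Formula N
Overall: Formula N 124/297 = 41.8%, Blend 3 72/163 = 44.2% → Blend 3
Formula N wins each soil group but Blend 3 wins overall — the comparison reverses. Formula N's plots skew toward clay, which has a lower base rate.

No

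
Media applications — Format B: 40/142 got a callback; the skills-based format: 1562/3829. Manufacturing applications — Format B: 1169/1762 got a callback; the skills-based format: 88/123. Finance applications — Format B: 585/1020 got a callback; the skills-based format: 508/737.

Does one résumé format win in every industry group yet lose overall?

Media: Format B 40/142 = 28.2%, the skills-based format 1562/3829 = 40.8% → the skills-based format
Manufacturing: Format B 1169/1762 = 66.3%, the skills-based format 88/123 = 71.5% → the skills-based format
Finance: Format B 585/1020 = 57.4%, the skills-based format 508/737 = 68.9% → the skills-based format
Overall: Format B 1794/2924 = 61.4%, the skills-based format 2158/4689 = 46.0% → Format B
The skills-based format wins each industry group but Format B wins overall — the comparison reverses. The skills-based format's applications skew toward media, which has a lower base rate.

Yes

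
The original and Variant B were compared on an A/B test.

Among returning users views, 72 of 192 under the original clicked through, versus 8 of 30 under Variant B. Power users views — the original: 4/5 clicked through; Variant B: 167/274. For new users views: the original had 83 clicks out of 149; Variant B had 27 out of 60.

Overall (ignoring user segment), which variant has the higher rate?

Variant B

Returning users: the original 72/192 = 37.5%, Variant B 8/30 = 26.7% → the original
Power users: the original 4/5 = 80.0%, Variant B 167/274 = 60.9% → the original
New users: the original 83/149 = 55.7%, Variant B 27/60 = 45.0% → the original
Overall: the original 159/346 = 46.0%, Variant B 202/364 = 55.5% → Variant B
(The original wins every user group but Variant B wins overall — the original's views skew toward the low-rate returning users group.)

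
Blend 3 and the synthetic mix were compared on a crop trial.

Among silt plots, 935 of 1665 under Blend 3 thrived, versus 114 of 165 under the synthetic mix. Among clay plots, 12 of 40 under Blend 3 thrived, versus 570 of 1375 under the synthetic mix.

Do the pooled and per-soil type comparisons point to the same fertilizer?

No

Silt: Blend 3 935/1665 = 56.2%, the synthetic mix 114/165 = 69.1% → the synthetic mix
Clay: Blend 3 12/40 = 30.0%, the synthetic mix 570/1375 = 41.5% → the synthetic mix
Overall: Blend 3 947/1705 = 55.5%, the synthetic mix 684/1540 = 44.4% → Blend 3
The synthetic mix wins each soil group but Blend 3 wins overall — the comparison reverses. The synthetic mix's plots skew toward clay, which has a lower base rate.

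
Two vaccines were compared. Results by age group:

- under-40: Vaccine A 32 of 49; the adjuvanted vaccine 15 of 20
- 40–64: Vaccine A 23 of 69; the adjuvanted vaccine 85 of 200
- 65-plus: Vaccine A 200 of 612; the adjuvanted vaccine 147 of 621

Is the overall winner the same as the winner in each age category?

Under-40: Vaccine A 32/49 = 65.3%, the adjuvanted vaccine 15/20 = 75.0% → the adjuvanted vaccine
40–64: Vaccine A 23/69 = 33.3%, the adjuvanted vaccine 85/200 = 42.5% → the adjuvanted vaccine
65-plus: Vaccine A 200/612 = 32.7%, the adjuvanted vaccine 147/621 = 23.7% → Vaccine A
Overall: Vaccine A 255/730 = 34.9%, the adjuvanted vaccine 247/841 = 29.4% → Vaccine A
Neither sweeps: Vaccine A wins 1 of 3 groups, the adjuvanted vaccine wins 2. Vaccine A wins overall but not every group — no Simpson reversal.

No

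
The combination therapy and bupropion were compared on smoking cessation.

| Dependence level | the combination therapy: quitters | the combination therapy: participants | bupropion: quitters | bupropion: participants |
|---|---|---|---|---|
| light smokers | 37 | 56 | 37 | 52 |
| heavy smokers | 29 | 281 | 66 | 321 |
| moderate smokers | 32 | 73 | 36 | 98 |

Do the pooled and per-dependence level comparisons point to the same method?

Light smokers: the combination therapy 37/56 = 66.1%, bupropion 37/52 = 71.2% → bupropion
Heavy smokers: the combination therapy 29/281 = 10.3%, bupropion 66/321 = 20.6% → bupropion
Moderate smokers: the combination therapy 32/73 = 43.8%, bupropion 36/98 = 36.7% → the combination therapy
Overall: the combination therapy 98/410 = 23.9%, bupropion 139/471 = 29.5% → bupropion
Neither sweeps: the combination therapy wins 1 of 3 groups, bupropion wins 2. Bupropion wins overall but not every group — no Simpson reversal.

No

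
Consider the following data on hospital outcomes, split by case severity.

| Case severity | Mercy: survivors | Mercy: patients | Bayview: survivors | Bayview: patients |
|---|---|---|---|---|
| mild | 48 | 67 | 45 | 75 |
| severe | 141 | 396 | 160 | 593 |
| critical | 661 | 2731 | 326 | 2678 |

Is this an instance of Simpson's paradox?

Mild: Mercy 48/67 = 71.6%, Bayview 45/75 = 60.0% → Mercy
Severe: Mercy 141/396 = 35.6%, Bayview 160/593 = 27.0% → Mercy
Critical: Mercy 661/2731 = 24.2%, Bayview 326/2678 = 12.2% → Mercy
Overall: Mercy 850/3194 = 26.6%, Bayview 531/3346 = 15.9% → Mercy
Mercy wins overall and in every case group — no reversal.

No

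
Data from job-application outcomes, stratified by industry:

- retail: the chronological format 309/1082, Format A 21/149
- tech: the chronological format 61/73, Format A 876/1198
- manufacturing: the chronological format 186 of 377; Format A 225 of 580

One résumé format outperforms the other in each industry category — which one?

Retail: the chronological format 309/1082 = 28.6%, Format A 21/149 = 14.1% → the chronological format
Tech: the chronological format 61/73 = 83.6%, Format A 876/1198 = 73.1% → the chronological format
Manufacturing: the chronological format 186/377 = 49.3%, Format A 225/580 = 38.8% → the chronological format
The chronological format has the higher rate in all 3 groups.

the chronological format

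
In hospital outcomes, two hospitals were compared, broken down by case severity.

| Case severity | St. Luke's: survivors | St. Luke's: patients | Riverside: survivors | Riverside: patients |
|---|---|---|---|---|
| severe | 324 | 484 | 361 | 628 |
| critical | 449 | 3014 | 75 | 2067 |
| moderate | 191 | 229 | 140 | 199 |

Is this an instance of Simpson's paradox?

No

Severe: St. Luke's 324/484 = 66.9%, Riverside 361/628 = 57.5% → St. Luke's
Critical: St. Luke's 449/3014 = 14.9%, Riverside 75/2067 = 3.6% → St. Luke's
Moderate: St. Luke's 191/229 = 83.4%, Riverside 140/199 = 70.4% → St. Luke's
Overall: St. Luke's 964/3727 = 25.9%, Riverside 576/2894 = 19.9% → St. Luke's
St. Luke's wins overall and in every case group — no reversal.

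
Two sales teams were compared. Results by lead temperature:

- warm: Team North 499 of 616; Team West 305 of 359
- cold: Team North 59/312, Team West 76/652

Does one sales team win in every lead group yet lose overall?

No

Warm: Team North 499/616 = 81.0%, Team West 305/359 = 85.0% → Team West
Cold: Team North 59/312 = 18.9%, Team West 76/652 = 11.7% → Team North
Overall: Team North 558/928 = 60.1%, Team West 381/1011 = 37.7% → Team North
Neither sweeps: Team North wins 1 of 2 groups, Team West wins 1. Team North wins overall but not every group — no Simpson reversal.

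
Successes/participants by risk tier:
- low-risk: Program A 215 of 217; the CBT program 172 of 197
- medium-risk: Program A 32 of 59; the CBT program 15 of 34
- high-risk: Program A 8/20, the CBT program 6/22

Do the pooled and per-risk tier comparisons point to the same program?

Low-risk: Program A 215/217 = 99.1%, the CBT program 172/197 = 87.3% → Program A
Medium-risk: Program A 32/59 = 54.2%, the CBT program 15/34 = 44.1% → Program A
High-risk: Program A 8/20 = 40.0%, the CBT program 6/22 = 27.3% → Program A
Overall: Program A 255/296 = 86.1%, the CBT program 193/253 = 76.3% → Program A
Program A wins overall and in every risk group — no reversal.

Yes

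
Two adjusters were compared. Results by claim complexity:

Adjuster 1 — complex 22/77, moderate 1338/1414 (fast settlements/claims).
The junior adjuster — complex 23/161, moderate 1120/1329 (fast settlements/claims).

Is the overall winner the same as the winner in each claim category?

Complex: Adjuster 1 22/77 = 28.6%, the junior adjuster 23/161 = 14.3% → Adjuster 1
Moderate: Adjuster 1 1338/1414 = 94.6%, the junior adjuster 1120/1329 = 84.3% → Adjuster 1
Overall: Adjuster 1 1360/1491 = 91.2%, the junior adjuster 1143/1490 = 76.7% → Adjuster 1
Adjuster 1 wins overall and in every claim group — no reversal.

Yes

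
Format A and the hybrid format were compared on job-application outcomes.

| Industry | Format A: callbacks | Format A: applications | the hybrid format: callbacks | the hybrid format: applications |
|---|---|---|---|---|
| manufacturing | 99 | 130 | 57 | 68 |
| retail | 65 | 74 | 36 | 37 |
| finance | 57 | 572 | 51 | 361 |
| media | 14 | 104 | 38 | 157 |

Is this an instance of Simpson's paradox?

No

Manufacturing: Format A 99/130 = 76.2%, the hybrid format 57/68 = 83.8% → the hybrid format
Retail: Format A 65/74 = 87.8%, the hybrid format 36/37 = 97.3% → the hybrid format
Finance: Format A 57/572 = 10.0%, the hybrid format 51/361 = 14.1% → the hybrid format
Media: Format A 14/104 = 13.5%, the hybrid format 38/157 = 24.2% → the hybrid format
Overall: Format A 235/880 = 26.7%, the hybrid format 182/623 = 29.2% → the hybrid format
The hybrid format wins overall and in every industry group — no reversal.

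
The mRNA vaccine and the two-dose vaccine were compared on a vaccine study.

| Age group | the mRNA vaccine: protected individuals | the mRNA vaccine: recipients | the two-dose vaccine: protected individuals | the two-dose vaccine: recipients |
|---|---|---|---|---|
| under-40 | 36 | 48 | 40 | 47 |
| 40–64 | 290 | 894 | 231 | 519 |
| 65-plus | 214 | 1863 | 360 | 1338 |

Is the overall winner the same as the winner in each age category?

Under-40: the mRNA vaccine 36/48 = 75.0%, the two-dose vaccine 40/47 = 85.1% → the two-dose vaccine
40–64: the mRNA vaccine 290/894 = 32.4%, the two-dose vaccine 231/519 = 44.5% → the two-dose vaccine
65-plus: the mRNA vaccine 214/1863 = 11.5%, the two-dose vaccine 360/1338 = 26.9% → the two-dose vaccine
Overall: the mRNA vaccine 540/2805 = 19.3%, the two-dose vaccine 631/1904 = 33.1% → the two-dose vaccine
The two-dose vaccine wins overall and in every age group — no reversal.

Yes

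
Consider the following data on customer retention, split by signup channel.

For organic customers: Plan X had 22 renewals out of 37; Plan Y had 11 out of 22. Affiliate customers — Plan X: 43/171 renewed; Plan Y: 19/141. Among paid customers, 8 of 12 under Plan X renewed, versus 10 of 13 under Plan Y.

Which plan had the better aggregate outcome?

Organic: Plan X 22/37 = 59.5%, Plan Y 11/22 = 50.0% → Plan X
Affiliate: Plan X 43/171 = 25.1%, Plan Y 19/141 = 13.5% → Plan X
Paid: Plan X 8/12 = 66.7%, Plan Y 10/13 = 76.9% → Plan Y
Overall: Plan X 73/220 = 33.2%, Plan Y 40/176 = 22.7% → Plan X
(Neither sweeps every signup group, but Plan X has the higher pooled rate.)

Plan X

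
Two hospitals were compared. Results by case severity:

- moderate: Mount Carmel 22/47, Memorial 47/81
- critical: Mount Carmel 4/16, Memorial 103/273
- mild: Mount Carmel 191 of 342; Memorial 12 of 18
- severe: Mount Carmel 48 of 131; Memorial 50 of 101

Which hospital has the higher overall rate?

Mount Carmel

Moderate: Mount Carmel 22/47 = 46.8%, Memorial 47/81 = 58.0% → Memorial
Critical: Mount Carmel 4/16 = 25.0%, Memorial 103/273 = 37.7% → Memorial
Mild: Mount Carmel 191/342 = 55.8%, Memorial 12/18 = 66.7% → Memorial
Severe: Mount Carmel 48/131 = 36.6%, Memorial 50/101 = 49.5% → Memorial
Overall: Mount Carmel 265/536 = 49.4%, Memorial 212/473 = 44.8% → Mount Carmel
(Memorial wins every case group but Mount Carmel wins overall — Memorial's patients skew toward the low-rate critical group.)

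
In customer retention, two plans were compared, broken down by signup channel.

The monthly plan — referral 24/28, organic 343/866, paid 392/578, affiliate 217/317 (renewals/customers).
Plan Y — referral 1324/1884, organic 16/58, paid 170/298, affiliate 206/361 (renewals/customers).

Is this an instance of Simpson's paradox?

Yes

Referral: the monthly plan 24/28 = 85.7%, Plan Y 1324/1884 = 70.3% → the monthly plan
Organic: the monthly plan 343/866 = 39.6%, Plan Y 16/58 = 27.6% → the monthly plan
Paid: the monthly plan 392/578 = 67.8%, Plan Y 170/298 = 57.0% → the monthly plan
Affiliate: the monthly plan 217/317 = 68.5%, Plan Y 206/361 = 57.1% → the monthly plan
Overall: the monthly plan 976/1789 = 54.6%, Plan Y 1716/2601 = 66.0% → Plan Y
The monthly plan wins each signup group but Plan Y wins overall — the comparison reverses. The monthly plan's customers skew toward organic, which has a lower base rate.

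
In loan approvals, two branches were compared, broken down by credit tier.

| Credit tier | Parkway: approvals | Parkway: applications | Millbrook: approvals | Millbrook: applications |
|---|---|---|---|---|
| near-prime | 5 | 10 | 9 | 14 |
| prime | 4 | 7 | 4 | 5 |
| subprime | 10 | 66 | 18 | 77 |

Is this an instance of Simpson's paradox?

No

Near-prime: Parkway 5/10 = 50.0%, Millbrook 9/14 = 64.3% → Millbrook
Prime: Parkway 4/7 = 57.1%, Millbrook 4/5 = 80.0% → Millbrook
Subprime: Parkway 10/66 = 15.2%, Millbrook 18/77 = 23.4% → Millbrook
Overall: Parkway 19/83 = 22.9%, Millbrook 31/96 = 32.3% → Millbrook
Millbrook wins overall and in every credit group — no reversal.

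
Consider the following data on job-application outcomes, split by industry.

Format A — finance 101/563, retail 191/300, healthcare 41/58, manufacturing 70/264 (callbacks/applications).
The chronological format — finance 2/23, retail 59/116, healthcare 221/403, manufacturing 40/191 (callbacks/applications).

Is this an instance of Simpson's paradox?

Finance: Format A 101/563 = 17.9%, the chronological format 2/23 = 8.7% → Format A
Retail: Format A 191/300 = 63.7%, the chronological format 59/116 = 50.9% → Format A
Healthcare: Format A 41/58 = 70.7%, the chronological format 221/403 = 54.8% → Format A
Manufacturing: Format A 70/264 = 26.5%, the chronological format 40/191 = 20.9% → Format A
Overall: Format A 403/1185 = 34.0%, the chronological format 322/733 = 43.9% → the chronological format
Format A wins each industry group but the chronological format wins overall — the comparison reverses. Format A's applications skew toward finance, which has a lower base rate.

Yes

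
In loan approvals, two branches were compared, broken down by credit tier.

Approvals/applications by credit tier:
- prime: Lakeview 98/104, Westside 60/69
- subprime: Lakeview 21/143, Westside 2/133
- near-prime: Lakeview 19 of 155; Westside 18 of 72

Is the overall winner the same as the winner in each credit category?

Prime: Lakeview 98/104 = 94.2%, Westside 60/69 = 87.0% → Lakeview
Subprime: Lakeview 21/143 = 14.7%, Westside 2/133 = 1.5% → Lakeview
Near-prime: Lakeview 19/155 = 12.3%, Westside 18/72 = 25.0% → Westside
Overall: Lakeview 138/402 = 34.3%, Westside 80/274 = 29.2% → Lakeview
Neither sweeps: Lakeview wins 2 of 3 groups, Westside wins 1. Lakeview wins overall but not every group — no Simpson reversal.

No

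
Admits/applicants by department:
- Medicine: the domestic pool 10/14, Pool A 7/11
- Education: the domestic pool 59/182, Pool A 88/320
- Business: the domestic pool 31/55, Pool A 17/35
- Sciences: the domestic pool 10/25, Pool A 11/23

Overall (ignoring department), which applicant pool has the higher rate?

the domestic pool

Medicine: the domestic pool 10/14 = 71.4%, Pool A 7/11 = 63.6% → the domestic pool
Education: the domestic pool 59/182 = 32.4%, Pool A 88/320 = 27.5% → the domestic pool
Business: the domestic pool 31/55 = 56.4%, Pool A 17/35 = 48.6% → the domestic pool
Sciences: the domestic pool 10/25 = 40.0%, Pool A 11/23 = 47.8% → Pool A
Overall: the domestic pool 110/276 = 39.9%, Pool A 123/389 = 31.6% → the domestic pool
(Neither sweeps every department group, but the domestic pool has the higher pooled rate.)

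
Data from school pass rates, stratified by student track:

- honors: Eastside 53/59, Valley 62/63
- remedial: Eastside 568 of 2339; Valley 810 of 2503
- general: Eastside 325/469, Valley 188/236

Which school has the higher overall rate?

Honors: Eastside 53/59 = 89.8%, Valley 62/63 = 98.4% → Valley
Remedial: Eastside 568/2339 = 24.3%, Valley 810/2503 = 32.4% → Valley
General: Eastside 325/469 = 69.3%, Valley 188/236 = 79.7% → Valley
Overall: Eastside 946/2867 = 33.0%, Valley 1060/2802 = 37.8% → Valley

Valley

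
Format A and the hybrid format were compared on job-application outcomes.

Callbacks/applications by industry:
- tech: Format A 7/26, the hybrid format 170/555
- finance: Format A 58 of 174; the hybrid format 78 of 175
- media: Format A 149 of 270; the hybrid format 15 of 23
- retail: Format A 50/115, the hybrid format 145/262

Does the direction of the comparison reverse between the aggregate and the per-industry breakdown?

Yes

Tech: Format A 7/26 = 26.9%, the hybrid format 170/555 = 30.6% → the hybrid format
Finance: Format A 58/174 = 33.3%, the hybrid format 78/175 = 44.6% → the hybrid format
Media: Format A 149/270 = 55.2%, the hybrid format 15/23 = 65.2% → the hybrid format
Retail: Format A 50/115 = 43.5%, the hybrid format 145/262 = 55.3% → the hybrid format
Overall: Format A 264/585 = 45.1%, the hybrid format 408/1015 = 40.2% → Format A
The hybrid format wins each industry group but Format A wins overall — the comparison reverses. The hybrid format's applications skew toward tech, which has a lower base rate.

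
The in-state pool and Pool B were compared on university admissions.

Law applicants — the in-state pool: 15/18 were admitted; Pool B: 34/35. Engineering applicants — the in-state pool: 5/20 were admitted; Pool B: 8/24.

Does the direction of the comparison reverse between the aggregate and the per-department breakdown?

Law: the in-state pool 15/18 = 83.3%, Pool B 34/35 = 97.1% → Pool B
Engineering: the in-state pool 5/20 = 25.0%, Pool B 8/24 = 33.3% → Pool B
Overall: the in-state pool 20/38 = 52.6%, Pool B 42/59 = 71.2% → Pool B
Pool B wins overall and in every department group — no reversal.

No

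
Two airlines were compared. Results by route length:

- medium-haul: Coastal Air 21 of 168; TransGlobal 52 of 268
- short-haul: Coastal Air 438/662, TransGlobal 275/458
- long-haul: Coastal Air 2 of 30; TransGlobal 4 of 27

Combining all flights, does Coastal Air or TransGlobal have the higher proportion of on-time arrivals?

Coastal Air

Medium-haul: Coastal Air 21/168 = 12.5%, TransGlobal 52/268 = 19.4% → TransGlobal
Short-haul: Coastal Air 438/662 = 66.2%, TransGlobal 275/458 = 60.0% → Coastal Air
Long-haul: Coastal Air 2/30 = 6.7%, TransGlobal 4/27 = 14.8% → TransGlobal
Overall: Coastal Air 461/860 = 53.6%, TransGlobal 331/753 = 44.0% → Coastal Air
(Neither sweeps every route group, but Coastal Air has the higher pooled rate.)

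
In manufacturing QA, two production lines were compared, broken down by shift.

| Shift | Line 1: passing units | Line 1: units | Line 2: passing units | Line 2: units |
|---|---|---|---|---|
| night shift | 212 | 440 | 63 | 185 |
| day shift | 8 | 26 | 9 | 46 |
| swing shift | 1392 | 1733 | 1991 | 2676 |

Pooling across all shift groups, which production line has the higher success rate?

Line 1

Night shift: Line 1 212/440 = 48.2%, Line 2 63/185 = 34.1% → Line 1
Day shift: Line 1 8/26 = 30.8%, Line 2 9/46 = 19.6% → Line 1
Swing shift: Line 1 1392/1733 = 80.3%, Line 2 1991/2676 = 74.4% → Line 1
Overall: Line 1 1612/2199 = 73.3%, Line 2 2063/2907 = 71.0% → Line 1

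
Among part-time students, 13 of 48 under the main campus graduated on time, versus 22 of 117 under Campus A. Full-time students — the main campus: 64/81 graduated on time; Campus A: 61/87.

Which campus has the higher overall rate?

the main campus

Part-time: the main campus 13/48 = 27.1%, Campus A 22/117 = 18.8% → the main campus
Full-time: the main campus 64/81 = 79.0%, Campus A 61/87 = 70.1% → the main campus
Overall: the main campus 77/129 = 59.7%, Campus A 83/204 = 40.7% → the main campus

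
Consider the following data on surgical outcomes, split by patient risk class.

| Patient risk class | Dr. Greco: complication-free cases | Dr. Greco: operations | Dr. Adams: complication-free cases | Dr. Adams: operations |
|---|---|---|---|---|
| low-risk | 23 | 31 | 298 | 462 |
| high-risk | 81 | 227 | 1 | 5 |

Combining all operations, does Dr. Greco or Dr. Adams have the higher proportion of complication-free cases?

Low-risk: Dr. Greco 23/31 = 74.2%, Dr. Adams 298/462 = 64.5% → Dr. Greco
High-risk: Dr. Greco 81/227 = 35.7%, Dr. Adams 1/5 = 20.0% → Dr. Greco
Overall: Dr. Greco 104/258 = 40.3%, Dr. Adams 299/467 = 64.0% → Dr. Adams
(Dr. Greco wins every patient risk group but Dr. Adams wins overall — Dr. Greco's operations skew toward the low-rate high-risk group.)

Dr. Adams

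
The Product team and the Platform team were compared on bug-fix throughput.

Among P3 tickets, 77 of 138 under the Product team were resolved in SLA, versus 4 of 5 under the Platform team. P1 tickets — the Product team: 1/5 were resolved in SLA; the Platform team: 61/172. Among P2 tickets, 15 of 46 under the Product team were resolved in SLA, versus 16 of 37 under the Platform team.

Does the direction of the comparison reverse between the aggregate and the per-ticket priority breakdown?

P3: the Product team 77/138 = 55.8%, the Platform team 4/5 = 80.0% → the Platform team
P1: the Product team 1/5 = 20.0%, the Platform team 61/172 = 35.5% → the Platform team
P2: the Product team 15/46 = 32.6%, the Platform team 16/37 = 43.2% → the Platform team
Overall: the Product team 93/189 = 49.2%, the Platform team 81/214 = 37.9% → the Product team
The Platform team wins each ticket group but the Product team wins overall — the comparison reverses. The Platform team's tickets skew toward P1, which has a lower base rate.

Yes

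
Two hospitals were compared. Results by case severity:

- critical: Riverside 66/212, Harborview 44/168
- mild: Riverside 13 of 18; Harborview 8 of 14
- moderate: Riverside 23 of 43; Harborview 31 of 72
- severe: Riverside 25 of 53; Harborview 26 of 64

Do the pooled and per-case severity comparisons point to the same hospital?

Yes

Critical: Riverside 66/212 = 31.1%, Harborview 44/168 = 26.2% → Riverside
Mild: Riverside 13/18 = 72.2%, Harborview 8/14 = 57.1% → Riverside
Moderate: Riverside 23/43 = 53.5%, Harborview 31/72 = 43.1% → Riverside
Severe: Riverside 25/53 = 47.2%, Harborview 26/64 = 40.6% → Riverside
Overall: Riverside 127/326 = 39.0%, Harborview 109/318 = 34.3% → Riverside
Riverside wins overall and in every case group — no reversal.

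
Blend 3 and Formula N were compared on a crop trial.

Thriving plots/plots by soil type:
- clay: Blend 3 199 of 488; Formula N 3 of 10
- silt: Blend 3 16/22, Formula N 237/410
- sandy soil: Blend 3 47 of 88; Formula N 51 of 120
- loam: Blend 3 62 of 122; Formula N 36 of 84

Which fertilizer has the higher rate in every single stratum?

Clay: Blend 3 199/488 = 40.8%, Formula N 3/10 = 30.0% → Blend 3
Silt: Blend 3 16/22 = 72.7%, Formula N 237/410 = 57.8% → Blend 3
Sandy soil: Blend 3 47/88 = 53.4%, Formula N 51/120 = 42.5% → Blend 3
Loam: Blend 3 62/122 = 50.8%, Formula N 36/84 = 42.9% → Blend 3
Blend 3 has the higher rate in all 4 groups.

Blend 3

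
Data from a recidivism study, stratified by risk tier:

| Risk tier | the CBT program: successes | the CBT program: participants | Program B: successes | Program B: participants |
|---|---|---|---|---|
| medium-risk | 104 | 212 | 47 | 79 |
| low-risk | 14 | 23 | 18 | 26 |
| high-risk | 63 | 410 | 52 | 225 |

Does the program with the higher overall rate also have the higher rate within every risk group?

Medium-risk: the CBT program 104/212 = 49.1%, Program B 47/79 = 59.5% → Program B
Low-risk: the CBT program 14/23 = 60.9%, Program B 18/26 = 69.2% → Program B
High-risk: the CBT program 63/410 = 15.4%, Program B 52/225 = 23.1% → Program B
Overall: the CBT program 181/645 = 28.1%, Program B 117/330 = 35.5% → Program B
Program B wins overall and in every risk group — no reversal.

Yes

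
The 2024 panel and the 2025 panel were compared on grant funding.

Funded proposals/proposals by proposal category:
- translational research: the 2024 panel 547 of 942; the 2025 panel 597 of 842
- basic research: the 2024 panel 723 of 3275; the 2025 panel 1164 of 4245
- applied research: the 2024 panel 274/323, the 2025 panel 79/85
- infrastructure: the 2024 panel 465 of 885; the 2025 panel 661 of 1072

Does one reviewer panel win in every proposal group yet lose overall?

Translational research: the 2024 panel 547/942 = 58.1%, the 2025 panel 597/842 = 70.9% → the 2025 panel
Basic research: the 2024 panel 723/3275 = 22.1%, the 2025 panel 1164/4245 = 27.4% → the 2025 panel
Applied research: the 2024 panel 274/323 = 84.8%, the 2025 panel 79/85 = 92.9% → the 2025 panel
Infrastructure: the 2024 panel 465/885 = 52.5%, the 2025 panel 661/1072 = 61.7% → the 2025 panel
Overall: the 2024 panel 2009/5425 = 37.0%, the 2025 panel 2501/6244 = 40.1% → the 2025 panel
The 2025 panel wins overall and in every proposal group — no reversal.

No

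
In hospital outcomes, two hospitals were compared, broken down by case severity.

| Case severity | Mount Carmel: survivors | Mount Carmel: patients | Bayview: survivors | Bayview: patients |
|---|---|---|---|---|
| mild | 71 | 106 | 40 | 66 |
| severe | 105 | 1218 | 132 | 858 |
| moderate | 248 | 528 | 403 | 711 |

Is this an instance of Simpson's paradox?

No

Mild: Mount Carmel 71/106 = 67.0%, Bayview 40/66 = 60.6% → Mount Carmel
Severe: Mount Carmel 105/1218 = 8.6%, Bayview 132/858 = 15.4% → Bayview
Moderate: Mount Carmel 248/528 = 47.0%, Bayview 403/711 = 56.7% → Bayview
Overall: Mount Carmel 424/1852 = 22.9%, Bayview 575/1635 = 35.2% → Bayview
Neither sweeps: Mount Carmel wins 1 of 3 groups, Bayview wins 2. Bayview wins overall but not every group — no Simpson reversal.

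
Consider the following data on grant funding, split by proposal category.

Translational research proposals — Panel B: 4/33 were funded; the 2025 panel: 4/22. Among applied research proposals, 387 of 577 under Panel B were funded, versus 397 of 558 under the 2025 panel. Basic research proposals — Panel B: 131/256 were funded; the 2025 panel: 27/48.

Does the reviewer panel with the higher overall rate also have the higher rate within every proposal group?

Yes

Translational research: Panel B 4/33 = 12.1%, the 2025 panel 4/22 = 18.2% → the 2025 panel
Applied research: Panel B 387/577 = 67.1%, the 2025 panel 397/558 = 71.1% → the 2025 panel
Basic research: Panel B 131/256 = 51.2%, the 2025 panel 27/48 = 56.2% → the 2025 panel
Overall: Panel B 522/866 = 60.3%, the 2025 panel 428/628 = 68.2% → the 2025 panel
The 2025 panel wins overall and in every proposal group — no reversal.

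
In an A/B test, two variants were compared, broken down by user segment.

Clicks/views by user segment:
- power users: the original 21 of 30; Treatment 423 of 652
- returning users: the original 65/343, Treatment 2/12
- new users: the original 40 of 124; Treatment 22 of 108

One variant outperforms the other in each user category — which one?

the original

Power users: the original 21/30 = 70.0%, Treatment 423/652 = 64.9% → the original
Returning users: the original 65/343 = 19.0%, Treatment 2/12 = 16.7% → the original
New users: the original 40/124 = 32.3%, Treatment 22/108 = 20.4% → the original
The original has the higher rate in all 3 groups.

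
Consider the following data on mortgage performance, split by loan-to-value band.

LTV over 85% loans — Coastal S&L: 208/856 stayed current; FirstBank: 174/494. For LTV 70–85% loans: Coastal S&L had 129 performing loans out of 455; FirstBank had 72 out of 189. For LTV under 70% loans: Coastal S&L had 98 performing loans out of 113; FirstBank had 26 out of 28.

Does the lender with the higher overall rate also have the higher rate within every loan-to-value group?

Yes

LTV over 85%: Coastal S&L 208/856 = 24.3%, FirstBank 174/494 = 35.2% → FirstBank
LTV 70–85%: Coastal S&L 129/455 = 28.4%, FirstBank 72/189 = 38.1% → FirstBank
LTV under 70%: Coastal S&L 98/113 = 86.7%, FirstBank 26/28 = 92.9% → FirstBank
Overall: Coastal S&L 435/1424 = 30.5%, FirstBank 272/711 = 38.3% → FirstBank
FirstBank wins overall and in every loan-to-value group — no reversal.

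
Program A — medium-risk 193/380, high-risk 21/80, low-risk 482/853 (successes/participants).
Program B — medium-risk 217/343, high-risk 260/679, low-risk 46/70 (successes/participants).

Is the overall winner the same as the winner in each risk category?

No

Medium-risk: Program A 193/380 = 50.8%, Program B 217/343 = 63.3% → Program B
High-risk: Program A 21/80 = 26.2%, Program B 260/679 = 38.3% → Program B
Low-risk: Program A 482/853 = 56.5%, Program B 46/70 = 65.7% → Program B
Overall: Program A 696/1313 = 53.0%, Program B 523/1092 = 47.9% → Program A
Program B wins each risk group but Program A wins overall — the comparison reverses. Program B's participants skew toward high-risk, which has a lower base rate.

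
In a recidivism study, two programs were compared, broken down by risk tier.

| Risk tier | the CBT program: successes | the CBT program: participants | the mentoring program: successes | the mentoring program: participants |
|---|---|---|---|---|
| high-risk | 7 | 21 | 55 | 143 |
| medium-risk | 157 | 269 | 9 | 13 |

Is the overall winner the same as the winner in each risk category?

No

High-risk: the CBT program 7/21 = 33.3%, the mentoring program 55/143 = 38.5% → the mentoring program
Medium-risk: the CBT program 157/269 = 58.4%, the mentoring program 9/13 = 69.2% → the mentoring program
Overall: the CBT program 164/290 = 56.6%, the mentoring program 64/156 = 41.0% → the CBT program
The mentoring program wins each risk group but the CBT program wins overall — the comparison reverses. The mentoring program's participants skew toward high-risk, which has a lower base rate.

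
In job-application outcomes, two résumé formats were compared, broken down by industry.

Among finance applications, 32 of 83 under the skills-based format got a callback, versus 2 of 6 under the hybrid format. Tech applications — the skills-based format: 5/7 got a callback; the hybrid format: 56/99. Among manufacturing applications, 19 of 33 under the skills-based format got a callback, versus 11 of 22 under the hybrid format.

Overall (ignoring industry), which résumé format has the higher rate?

the hybrid format

Finance: the skills-based format 32/83 = 38.6%, the hybrid format 2/6 = 33.3% → the skills-based format
Tech: the skills-based format 5/7 = 71.4%, the hybrid format 56/99 = 56.6% → the skills-based format
Manufacturing: the skills-based format 19/33 = 57.6%, the hybrid format 11/22 = 50.0% → the skills-based format
Overall: the skills-based format 56/123 = 45.5%, the hybrid format 69/127 = 54.3% → the hybrid format
(The skills-based format wins every industry group but the hybrid format wins overall — the skills-based format's applications skew toward the low-rate finance group.)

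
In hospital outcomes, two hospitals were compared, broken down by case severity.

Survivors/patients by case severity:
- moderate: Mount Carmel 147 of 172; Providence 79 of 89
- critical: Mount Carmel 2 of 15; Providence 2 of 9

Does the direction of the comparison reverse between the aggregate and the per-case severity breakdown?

Moderate: Mount Carmel 147/172 = 85.5%, Providence 79/89 = 88.8% → Providence
Critical: Mount Carmel 2/15 = 13.3%, Providence 2/9 = 22.2% → Providence
Overall: Mount Carmel 149/187 = 79.7%, Providence 81/98 = 82.7% → Providence
Providence wins overall and in every case group — no reversal.

No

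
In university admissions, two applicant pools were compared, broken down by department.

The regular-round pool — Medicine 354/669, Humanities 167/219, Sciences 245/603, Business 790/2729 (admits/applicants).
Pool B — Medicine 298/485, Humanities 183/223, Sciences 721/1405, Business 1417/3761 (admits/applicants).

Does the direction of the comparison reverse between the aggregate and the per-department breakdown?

Medicine: the regular-round pool 354/669 = 52.9%, Pool B 298/485 = 61.4% → Pool B
Humanities: the regular-round pool 167/219 = 76.3%, Pool B 183/223 = 82.1% → Pool B
Sciences: the regular-round pool 245/603 = 40.6%, Pool B 721/1405 = 51.3% → Pool B
Business: the regular-round pool 790/2729 = 28.9%, Pool B 1417/3761 = 37.7% → Pool B
Overall: the regular-round pool 1556/4220 = 36.9%, Pool B 2619/5874 = 44.6% → Pool B
Pool B wins overall and in every department group — no reversal.

No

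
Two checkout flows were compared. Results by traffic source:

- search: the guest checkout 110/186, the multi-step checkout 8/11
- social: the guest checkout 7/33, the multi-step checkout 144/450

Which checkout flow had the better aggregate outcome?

Search: the guest checkout 110/186 = 59.1%, the multi-step checkout 8/11 = 72.7% → the multi-step checkout
Social: the guest checkout 7/33 = 21.2%, the multi-step checkout 144/450 = 32.0% → the multi-step checkout
Overall: the guest checkout 117/219 = 53.4%, the multi-step checkout 152/461 = 33.0% → the guest checkout
(The multi-step checkout wins every traffic group but the guest checkout wins overall — the multi-step checkout's sessions skew toward the low-rate social group.)

the guest checkout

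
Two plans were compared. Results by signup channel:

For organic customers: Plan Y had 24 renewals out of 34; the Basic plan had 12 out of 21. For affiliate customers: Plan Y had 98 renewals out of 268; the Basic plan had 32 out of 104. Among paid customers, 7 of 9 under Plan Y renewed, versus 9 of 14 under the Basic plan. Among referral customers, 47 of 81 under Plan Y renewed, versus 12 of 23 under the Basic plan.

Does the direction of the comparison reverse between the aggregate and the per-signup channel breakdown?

No

Organic: Plan Y 24/34 = 70.6%, the Basic plan 12/21 = 57.1% → Plan Y
Affiliate: Plan Y 98/268 = 36.6%, the Basic plan 32/104 = 30.8% → Plan Y
Paid: Plan Y 7/9 = 77.8%, the Basic plan 9/14 = 64.3% → Plan Y
Referral: Plan Y 47/81 = 58.0%, the Basic plan 12/23 = 52.2% → Plan Y
Overall: Plan Y 176/392 = 44.9%, the Basic plan 65/162 = 40.1% → Plan Y
Plan Y wins overall and in every signup group — no reversal.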